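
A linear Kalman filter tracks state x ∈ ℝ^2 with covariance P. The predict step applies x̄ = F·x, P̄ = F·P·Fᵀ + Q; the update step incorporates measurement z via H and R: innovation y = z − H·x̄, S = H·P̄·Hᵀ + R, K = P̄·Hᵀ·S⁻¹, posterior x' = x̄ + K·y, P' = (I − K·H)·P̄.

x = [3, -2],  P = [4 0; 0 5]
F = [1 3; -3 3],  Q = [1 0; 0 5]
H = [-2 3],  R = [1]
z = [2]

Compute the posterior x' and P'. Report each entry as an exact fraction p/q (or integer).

x̄ = F·x = [-3, -15]
P̄ = F·P·Fᵀ + Q = [50 33; 33 86]
y = z − H·x̄ = [41]
S = H·P̄·Hᵀ + R = [579]
K = P̄·Hᵀ·S⁻¹ = [-1/579; 64/193]
x' = x̄ + K·y = [-1778/579, -271/193]
P' = (I − K·H)·P̄ = [28949/579 6433/193; 6433/193 4310/193]

x' = [-1778/579, -271/193]
P' = [28949/579 6433/193; 6433/193 4310/193]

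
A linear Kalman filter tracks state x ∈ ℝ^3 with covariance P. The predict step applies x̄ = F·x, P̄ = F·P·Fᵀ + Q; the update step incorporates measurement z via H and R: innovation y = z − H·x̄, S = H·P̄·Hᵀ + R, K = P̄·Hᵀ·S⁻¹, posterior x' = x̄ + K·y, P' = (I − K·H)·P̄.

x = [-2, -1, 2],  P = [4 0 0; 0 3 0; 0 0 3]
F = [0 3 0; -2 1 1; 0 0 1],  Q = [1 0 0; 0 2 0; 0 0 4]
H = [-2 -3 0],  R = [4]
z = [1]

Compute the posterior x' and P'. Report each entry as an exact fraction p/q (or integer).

x' = [-215/44, 65/22, 79/44]
P' = [5431/440 -351/44 -747/440; -351/44 123/22 51/44; -747/440 51/44 2999/440]

x̄ = F·x = [-3, 5, 2]
P̄ = F·P·Fᵀ + Q = [28 9 0; 9 24 3; 0 3 7]
y = z − H·x̄ = [10]
S = H·P̄·Hᵀ + R = [440]
K = P̄·Hᵀ·S⁻¹ = [-83/440; -9/44; -9/440]
x' = x̄ + K·y = [-215/44, 65/22, 79/44]
P' = (I − K·H)·P̄ = [5431/440 -351/44 -747/440; -351/44 123/22 51/44; -747/440 51/44 2999/440]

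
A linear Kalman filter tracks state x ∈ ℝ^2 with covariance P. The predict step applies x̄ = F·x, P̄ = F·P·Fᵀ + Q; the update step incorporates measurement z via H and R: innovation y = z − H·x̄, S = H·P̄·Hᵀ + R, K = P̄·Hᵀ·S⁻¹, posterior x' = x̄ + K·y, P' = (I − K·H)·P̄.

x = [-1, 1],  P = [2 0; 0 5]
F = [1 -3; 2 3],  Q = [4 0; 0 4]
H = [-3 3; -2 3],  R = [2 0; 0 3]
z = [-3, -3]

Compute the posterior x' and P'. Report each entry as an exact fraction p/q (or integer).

x' = [-751/1549, -6610/4647]
P' = [4623/1549 3964/1549; 3964/1549 10813/4647]

x̄ = F·x = [-4, 1]
P̄ = F·P·Fᵀ + Q = [51 -41; -41 57]
y = z − H·x̄ = [-18, -14]
S = H·P̄·Hᵀ + R = [1712 1434; 1434 1212]
K = P̄·Hᵀ·S⁻¹ = [-1977/3098 882/1549; -1079/3098 2885/4647]
x' = x̄ + K·y = [-751/1549, -6610/4647]
P' = (I − K·H)·P̄ = [4623/1549 3964/1549; 3964/1549 10813/4647]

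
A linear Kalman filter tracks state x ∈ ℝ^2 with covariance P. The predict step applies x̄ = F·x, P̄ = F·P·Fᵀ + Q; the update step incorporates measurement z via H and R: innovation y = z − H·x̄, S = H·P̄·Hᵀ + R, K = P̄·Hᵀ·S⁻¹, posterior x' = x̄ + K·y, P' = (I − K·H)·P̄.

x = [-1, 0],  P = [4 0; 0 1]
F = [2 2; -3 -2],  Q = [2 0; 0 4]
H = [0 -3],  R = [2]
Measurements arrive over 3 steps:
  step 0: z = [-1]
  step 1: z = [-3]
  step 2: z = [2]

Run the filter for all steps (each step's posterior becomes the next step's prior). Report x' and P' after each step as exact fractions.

step 0: x' = [-62/199, 69/199], P' = [850/199 -28/199; -28/199 44/199]
step 1: x' = [-7211/18743, 37335/37486], P' = [70986/18743 -2498/18743; -2498/18743 4143/18743]
step 2: x' = [888683/792683, -529257/792683], P' = [2987004/792683 -104377/792683; -104377/792683 350221/1585366]

step 0: x̄ = F·x = [-2, 3]
step 0: P̄ = F·P·Fᵀ + Q = [22 -28; -28 44]
step 0: y = z − H·x̄ = [8]
step 0: S = H·P̄·Hᵀ + R = [398]
step 0: K = P̄·Hᵀ·S⁻¹ = [42/199; -66/199]
step 0: x' = x̄ + K·y = [-62/199, 69/199]
step 0: P' = (I − K·H)·P̄ = [850/199 -28/199; -28/199 44/199]
step 1: x̄ = F·x = [14/199, 48/199]
step 1: P̄ = F·P·Fᵀ + Q = [3750/199 -4996/199; -4996/199 8286/199]
step 1: y = z − H·x̄ = [-453/199]
step 1: S = H·P̄·Hᵀ + R = [74972/199]
step 1: K = P̄·Hᵀ·S⁻¹ = [3747/18743; -12429/37486]
step 1: x' = x̄ + K·y = [-7211/18743, 37335/37486]
step 1: P' = (I − K·H)·P̄ = [70986/18743 -2498/18743; -2498/18743 4143/18743]
step 2: x̄ = F·x = [22913/18743, -15702/18743]
step 2: P̄ = F·P·Fᵀ + Q = [318018/18743 -417508/18743; -417508/18743 700442/18743]
step 2: y = z − H·x̄ = [-9620/18743]
step 2: S = H·P̄·Hᵀ + R = [6341464/18743]
step 2: K = P̄·Hᵀ·S⁻¹ = [313131/1585366; -1050663/3170732]
step 2: x' = x̄ + K·y = [888683/792683, -529257/792683]
step 2: P' = (I − K·H)·P̄ = [2987004/792683 -104377/792683; -104377/792683 350221/1585366]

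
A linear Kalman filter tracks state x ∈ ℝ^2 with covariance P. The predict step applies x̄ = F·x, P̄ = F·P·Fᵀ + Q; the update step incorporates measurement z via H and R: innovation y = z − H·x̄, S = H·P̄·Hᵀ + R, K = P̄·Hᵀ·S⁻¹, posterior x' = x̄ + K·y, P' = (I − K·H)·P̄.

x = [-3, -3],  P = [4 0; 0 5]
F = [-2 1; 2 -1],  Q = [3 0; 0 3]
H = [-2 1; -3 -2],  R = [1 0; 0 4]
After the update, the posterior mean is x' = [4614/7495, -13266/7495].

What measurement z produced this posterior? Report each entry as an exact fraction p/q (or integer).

x̄ = F·x = [3, -3]
P̄ = F·P·Fᵀ + Q = [24 -21; -21 24]
S = H·P̄·Hᵀ + R = [205 75; 75 64]
K = P̄·Hᵀ·S⁻¹ = [-2166/7495 -195/1499; 3099/7495 -375/1499]
x' − x̄ = [-17871/7495, 9219/7495] = K·y
y = (KᵀK)⁻¹·Kᵀ·(x' − x̄) = [6, 5]
z = y + H·x̄ = [6, 5] + [-9, -3] = [-3, 2]

z = [-3, 2]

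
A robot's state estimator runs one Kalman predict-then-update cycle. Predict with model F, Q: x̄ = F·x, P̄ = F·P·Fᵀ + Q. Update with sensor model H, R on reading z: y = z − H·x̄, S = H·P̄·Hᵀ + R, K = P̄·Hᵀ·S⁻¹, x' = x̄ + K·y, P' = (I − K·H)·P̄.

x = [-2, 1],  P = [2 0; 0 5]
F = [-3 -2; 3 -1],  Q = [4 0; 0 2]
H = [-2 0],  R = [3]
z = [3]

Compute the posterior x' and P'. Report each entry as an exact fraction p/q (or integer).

x̄ = F·x = [4, -7]
P̄ = F·P·Fᵀ + Q = [42 -8; -8 25]
y = z − H·x̄ = [11]
S = H·P̄·Hᵀ + R = [171]
K = P̄·Hᵀ·S⁻¹ = [-28/57; 16/171]
x' = x̄ + K·y = [-80/57, -1021/171]
P' = (I − K·H)·P̄ = [14/19 -8/57; -8/57 4019/171]

x' = [-80/57, -1021/171]
P' = [14/19 -8/57; -8/57 4019/171]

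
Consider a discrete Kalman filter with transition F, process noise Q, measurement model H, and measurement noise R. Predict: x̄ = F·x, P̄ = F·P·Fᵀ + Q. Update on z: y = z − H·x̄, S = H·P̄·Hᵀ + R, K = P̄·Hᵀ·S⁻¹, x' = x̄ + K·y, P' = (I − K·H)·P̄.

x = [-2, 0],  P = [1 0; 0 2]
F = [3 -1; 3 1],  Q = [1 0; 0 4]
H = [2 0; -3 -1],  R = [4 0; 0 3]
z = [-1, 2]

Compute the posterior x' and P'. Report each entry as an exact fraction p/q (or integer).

x̄ = F·x = [-6, -6]
P̄ = F·P·Fᵀ + Q = [12 7; 7 15]
y = z − H·x̄ = [11, -22]
S = H·P̄·Hᵀ + R = [52 -86; -86 168]
K = P̄·Hᵀ·S⁻¹ = [167/670 -43/335; -186/335 -167/335]
x' = x̄ + K·y = [-291/670, -382/335]
P' = (I − K·H)·P̄ = [167/335 -372/335; -372/335 1617/335]

x' = [-291/670, -382/335]
P' = [167/335 -372/335; -372/335 1617/335]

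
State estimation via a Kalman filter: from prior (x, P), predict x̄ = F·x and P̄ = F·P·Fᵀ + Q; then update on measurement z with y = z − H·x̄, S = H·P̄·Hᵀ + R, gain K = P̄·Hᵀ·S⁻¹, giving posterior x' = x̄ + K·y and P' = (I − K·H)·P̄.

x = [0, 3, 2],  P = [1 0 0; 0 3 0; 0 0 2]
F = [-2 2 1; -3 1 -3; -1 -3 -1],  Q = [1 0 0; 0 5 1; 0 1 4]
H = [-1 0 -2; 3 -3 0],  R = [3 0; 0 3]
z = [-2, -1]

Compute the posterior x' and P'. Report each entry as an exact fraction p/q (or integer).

x̄ = F·x = [8, -3, -11]
P̄ = F·P·Fᵀ + Q = [19 6 -18; 6 35 1; -18 1 34]
y = z − H·x̄ = [-16, -34]
S = H·P̄·Hᵀ + R = [86 75; 75 381]
K = P̄·Hᵀ·S⁻¹ = [1184/9047 693/9047; 1159/9047 -2294/9047; -4925/9047 -384/9047]
x' = x̄ + K·y = [29870/9047, 32311/9047, -7661/9047]
P' = (I − K·H)·P̄ = [124738/9047 124045/9047 -64145/9047; 124045/9047 126339/9047 -63761/9047; -64145/9047 -63761/9047 39460/9047]

x' = [29870/9047, 32311/9047, -7661/9047]
P' = [124738/9047 124045/9047 -64145/9047; 124045/9047 126339/9047 -63761/9047; -64145/9047 -63761/9047 39460/9047]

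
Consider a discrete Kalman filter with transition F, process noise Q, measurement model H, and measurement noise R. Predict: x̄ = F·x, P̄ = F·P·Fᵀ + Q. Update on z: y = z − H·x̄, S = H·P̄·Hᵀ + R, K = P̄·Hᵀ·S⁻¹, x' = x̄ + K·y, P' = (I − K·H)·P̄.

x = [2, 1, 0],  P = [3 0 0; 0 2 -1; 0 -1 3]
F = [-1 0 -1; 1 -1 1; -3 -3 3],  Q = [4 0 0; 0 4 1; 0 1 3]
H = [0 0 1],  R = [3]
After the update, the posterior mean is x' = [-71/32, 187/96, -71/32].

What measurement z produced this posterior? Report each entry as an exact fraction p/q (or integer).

x̄ = F·x = [-2, 1, -9]
P̄ = F·P·Fᵀ + Q = [10 -7 -3; -7 14 13; -3 13 93]
S = H·P̄·Hᵀ + R = [96]
K = P̄·Hᵀ·S⁻¹ = [-1/32; 13/96; 31/32]
x' − x̄ = [-7/32, 91/96, 217/32] = K·y
y = (KᵀK)⁻¹·Kᵀ·(x' − x̄) = [7]
z = y + H·x̄ = [7] + [-9] = [-2]

z = [-2]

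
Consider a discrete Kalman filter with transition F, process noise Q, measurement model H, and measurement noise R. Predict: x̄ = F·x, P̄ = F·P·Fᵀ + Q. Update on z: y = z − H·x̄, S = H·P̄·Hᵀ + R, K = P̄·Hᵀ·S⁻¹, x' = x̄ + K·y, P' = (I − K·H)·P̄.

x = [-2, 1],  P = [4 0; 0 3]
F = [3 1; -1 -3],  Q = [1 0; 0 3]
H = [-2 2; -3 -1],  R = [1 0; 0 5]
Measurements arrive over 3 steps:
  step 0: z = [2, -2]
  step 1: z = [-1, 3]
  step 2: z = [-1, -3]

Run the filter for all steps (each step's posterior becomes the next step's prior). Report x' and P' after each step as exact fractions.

step 0: x̄ = F·x = [-5, -1]
step 0: P̄ = F·P·Fᵀ + Q = [40 -21; -21 34]
step 0: y = z − H·x̄ = [-6, -18]
step 0: S = H·P̄·Hᵀ + R = [465 256; 256 273]
step 0: K = P̄·Hᵀ·S⁻¹ = [-7962/61409 -14803/61409; 22606/61409 -14675/61409]
step 0: x' = x̄ + K·y = [7181/61409, 67105/61409]
step 0: P' = (I − K·H)·P̄ = [19499/61409 15518/61409; 15518/61409 26821/61409]
step 1: x̄ = F·x = [88648/61409, -208496/61409]
step 1: P̄ = F·P·Fᵀ + Q = [356829/61409 -294140/61409; -294140/61409 538223/61409]
step 1: y = z − H·x̄ = [532879/61409, 241675/61409]
step 1: S = H·P̄·Hᵀ + R = [5994737/61409 2241088/61409; 2241088/61409 2291889/61409]
step 1: K = P̄·Hᵀ·S⁻¹ = [-20258194/141946561 -28273355/141946561; 49569142/141946561 -27152811/141946561]
step 1: x' = x̄ + K·y = [-82151647/141946561, -158659007/141946561]
step 1: P' = (I − K·H)·P̄ = [37873968/141946561 27744871/141946561; 27744871/141946561 52529442/141946561]
step 2: x̄ = F·x = [-405113948/141946561, 558128668/141946561]
step 2: P̄ = F·P·Fᵀ + Q = [701810941/141946561 -548658940/141946561; -548658940/141946561 1102947855/141946561]
step 2: y = z − H·x̄ = [-2068431793/141946561, -1083052859/141946561]
step 2: S = H·P̄·Hᵀ + R = [11750253265/141946561 4199605696/141946561; 4199605696/141946561 4837025489/141946561]
step 2: K = P̄·Hᵀ·S⁻¹ = [-39164548050/276157352929 -54876472363/276157352929; 96495615670/276157352929 -52776669515/276157352929]
step 2: x' = x̄ + K·y = [3797352675/5210516093, 1554751859/5210516093]
step 2: P' = (I − K·H)·P̄ = [73491158960/276157352929 53908884935/276157352929; 53908884935/276157352929 102156692770/276157352929]

step 0: x' = [7181/61409, 67105/61409], P' = [19499/61409 15518/61409; 15518/61409 26821/61409]
step 1: x' = [-82151647/141946561, -158659007/141946561], P' = [37873968/141946561 27744871/141946561; 27744871/141946561 52529442/141946561]
step 2: x' = [3797352675/5210516093, 1554751859/5210516093], P' = [73491158960/276157352929 53908884935/276157352929; 53908884935/276157352929 102156692770/276157352929]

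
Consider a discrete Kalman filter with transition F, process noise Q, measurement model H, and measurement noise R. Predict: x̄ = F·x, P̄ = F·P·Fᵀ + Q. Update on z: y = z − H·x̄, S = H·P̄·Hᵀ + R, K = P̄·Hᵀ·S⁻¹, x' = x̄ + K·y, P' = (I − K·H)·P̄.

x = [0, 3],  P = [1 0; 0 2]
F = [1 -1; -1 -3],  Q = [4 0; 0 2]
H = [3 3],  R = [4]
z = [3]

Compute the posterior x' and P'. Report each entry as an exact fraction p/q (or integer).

x̄ = F·x = [-3, -9]
P̄ = F·P·Fᵀ + Q = [7 5; 5 21]
y = z − H·x̄ = [39]
S = H·P̄·Hᵀ + R = [346]
K = P̄·Hᵀ·S⁻¹ = [18/173; 39/173]
x' = x̄ + K·y = [183/173, -36/173]
P' = (I − K·H)·P̄ = [563/173 -539/173; -539/173 591/173]

x' = [183/173, -36/173]
P' = [563/173 -539/173; -539/173 591/173]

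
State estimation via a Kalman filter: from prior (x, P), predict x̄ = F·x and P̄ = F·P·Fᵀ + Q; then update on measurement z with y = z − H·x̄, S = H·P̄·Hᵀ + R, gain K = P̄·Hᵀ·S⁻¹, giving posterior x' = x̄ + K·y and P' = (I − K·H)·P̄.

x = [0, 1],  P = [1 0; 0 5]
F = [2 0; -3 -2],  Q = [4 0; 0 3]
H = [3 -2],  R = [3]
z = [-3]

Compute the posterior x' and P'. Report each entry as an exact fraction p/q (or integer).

x̄ = F·x = [0, -2]
P̄ = F·P·Fᵀ + Q = [8 -6; -6 32]
y = z − H·x̄ = [-7]
S = H·P̄·Hᵀ + R = [275]
K = P̄·Hᵀ·S⁻¹ = [36/275; -82/275]
x' = x̄ + K·y = [-252/275, 24/275]
P' = (I − K·H)·P̄ = [904/275 1302/275; 1302/275 2076/275]

x' = [-252/275, 24/275]
P' = [904/275 1302/275; 1302/275 2076/275]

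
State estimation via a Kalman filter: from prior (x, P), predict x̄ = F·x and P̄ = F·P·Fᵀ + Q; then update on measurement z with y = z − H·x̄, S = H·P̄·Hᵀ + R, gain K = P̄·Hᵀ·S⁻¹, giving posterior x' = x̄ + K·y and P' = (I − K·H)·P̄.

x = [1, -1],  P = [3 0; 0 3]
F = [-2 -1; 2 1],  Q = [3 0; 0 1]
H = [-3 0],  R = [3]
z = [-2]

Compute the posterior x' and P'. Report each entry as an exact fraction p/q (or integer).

x' = [7/11, -4/11]
P' = [18/55 -3/11; -3/11 41/11]

x̄ = F·x = [-1, 1]
P̄ = F·P·Fᵀ + Q = [18 -15; -15 16]
y = z − H·x̄ = [-5]
S = H·P̄·Hᵀ + R = [165]
K = P̄·Hᵀ·S⁻¹ = [-18/55; 3/11]
x' = x̄ + K·y = [7/11, -4/11]
P' = (I − K·H)·P̄ = [18/55 -3/11; -3/11 41/11]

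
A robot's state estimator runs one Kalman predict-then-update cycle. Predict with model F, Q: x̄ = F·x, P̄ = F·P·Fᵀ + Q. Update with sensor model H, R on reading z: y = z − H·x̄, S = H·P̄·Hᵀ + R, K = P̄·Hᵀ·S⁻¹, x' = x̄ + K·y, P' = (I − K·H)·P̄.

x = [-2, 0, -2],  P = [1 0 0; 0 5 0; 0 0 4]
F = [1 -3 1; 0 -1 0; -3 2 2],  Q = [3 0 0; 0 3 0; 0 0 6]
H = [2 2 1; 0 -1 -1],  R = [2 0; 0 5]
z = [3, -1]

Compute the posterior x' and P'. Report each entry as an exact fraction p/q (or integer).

x̄ = F·x = [-4, 0, 2]
P̄ = F·P·Fᵀ + Q = [53 15 -25; 15 8 -10; -25 -10 51]
y = z − H·x̄ = [9, 1]
S = H·P̄·Hᵀ + R = [277 -17; -17 44]
K = P̄·Hᵀ·S⁻¹ = [5054/11899 4657/11899; 1618/11899 1166/11899; -21/163 -160/163]
x' = x̄ + K·y = [2547/11899, 15728/11899, -23/163]
P' = (I − K·H)·P̄ = [23083/11899 -12773/11899 -144/163; -12773/11899 34612/11899 -554/163; -144/163 -554/163 1354/163]

x' = [2547/11899, 15728/11899, -23/163]
P' = [23083/11899 -12773/11899 -144/163; -12773/11899 34612/11899 -554/163; -144/163 -554/163 1354/163]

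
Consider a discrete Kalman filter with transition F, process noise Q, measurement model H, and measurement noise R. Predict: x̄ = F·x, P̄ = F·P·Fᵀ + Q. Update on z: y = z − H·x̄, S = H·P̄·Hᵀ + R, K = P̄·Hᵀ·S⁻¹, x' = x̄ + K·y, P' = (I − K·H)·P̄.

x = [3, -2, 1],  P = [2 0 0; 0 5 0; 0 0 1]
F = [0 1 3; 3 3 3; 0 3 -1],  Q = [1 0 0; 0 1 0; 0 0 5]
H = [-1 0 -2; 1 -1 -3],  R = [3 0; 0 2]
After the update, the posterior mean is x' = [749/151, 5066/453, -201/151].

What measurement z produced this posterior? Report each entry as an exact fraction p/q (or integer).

z = [-3, -2]

x̄ = F·x = [1, 6, -7]
P̄ = F·P·Fᵀ + Q = [15 24 12; 24 73 42; 12 42 51]
S = H·P̄·Hᵀ + R = [270 411; 411 681]
K = P̄·Hᵀ·S⁻¹ = [-896/1661 431/1661; -541/4983 -318/1661; -269/1661 -284/1661]
x' − x̄ = [598/151, 2348/453, 856/151] = K·y
y = (KᵀK)⁻¹·Kᵀ·(x' − x̄) = [-16, -18]
z = y + H·x̄ = [-16, -18] + [13, 16] = [-3, -2]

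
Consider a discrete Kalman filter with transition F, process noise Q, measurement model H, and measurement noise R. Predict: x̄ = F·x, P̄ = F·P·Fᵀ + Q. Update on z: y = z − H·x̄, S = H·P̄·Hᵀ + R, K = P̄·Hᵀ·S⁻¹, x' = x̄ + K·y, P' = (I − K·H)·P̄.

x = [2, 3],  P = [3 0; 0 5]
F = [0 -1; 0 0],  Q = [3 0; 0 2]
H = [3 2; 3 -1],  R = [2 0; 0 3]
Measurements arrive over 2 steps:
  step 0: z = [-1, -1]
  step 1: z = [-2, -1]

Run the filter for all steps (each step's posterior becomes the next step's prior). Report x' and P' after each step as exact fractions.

step 0: x̄ = F·x = [-3, 0]
step 0: P̄ = F·P·Fᵀ + Q = [8 0; 0 2]
step 0: y = z − H·x̄ = [8, 8]
step 0: S = H·P̄·Hᵀ + R = [82 68; 68 77]
step 0: K = P̄·Hᵀ·S⁻¹ = [108/845 168/845; 222/845 -218/845]
step 0: x' = x̄ + K·y = [-327/845, 32/845]
step 0: P' = (I − K·H)·P̄ = [136/845 -96/845; -96/845 366/845]
step 1: x̄ = F·x = [-32/845, 0]
step 1: P̄ = F·P·Fᵀ + Q = [2901/845 0; 0 2]
step 1: y = z − H·x̄ = [-1594/845, -749/845]
step 1: S = H·P̄·Hᵀ + R = [34559/845 22729/845; 22729/845 30334/845]
step 1: K = P̄·Hᵀ·S⁻¹ = [78327/629237 17406/89891; 166794/629237 -22862/89891]
step 1: x' = x̄ + K·y = [-279584/629237, -172786/629237]
step 1: P' = (I − K·H)·P̄ = [98634/629237 -69624/629237; -69624/629237 271230/629237]

step 0: x' = [-327/845, 32/845], P' = [136/845 -96/845; -96/845 366/845]
step 1: x' = [-279584/629237, -172786/629237], P' = [98634/629237 -69624/629237; -69624/629237 271230/629237]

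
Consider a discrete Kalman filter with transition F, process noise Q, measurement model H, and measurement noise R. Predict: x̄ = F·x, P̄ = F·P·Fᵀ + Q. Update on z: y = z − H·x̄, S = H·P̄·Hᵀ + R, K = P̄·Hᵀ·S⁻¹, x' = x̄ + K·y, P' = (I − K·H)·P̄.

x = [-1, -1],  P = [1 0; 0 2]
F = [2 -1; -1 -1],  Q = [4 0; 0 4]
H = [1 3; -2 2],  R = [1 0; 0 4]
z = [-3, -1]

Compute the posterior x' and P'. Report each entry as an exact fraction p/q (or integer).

x' = [-556/1211, -283/346]
P' = [710/1211 -20/173; -20/173 21/173]

x̄ = F·x = [-1, 2]
P̄ = F·P·Fᵀ + Q = [10 0; 0 7]
y = z − H·x̄ = [-8, -7]
S = H·P̄·Hᵀ + R = [74 22; 22 72]
K = P̄·Hᵀ·S⁻¹ = [290/1211 -425/1211; 43/173 41/346]
x' = x̄ + K·y = [-556/1211, -283/346]
P' = (I − K·H)·P̄ = [710/1211 -20/173; -20/173 21/173]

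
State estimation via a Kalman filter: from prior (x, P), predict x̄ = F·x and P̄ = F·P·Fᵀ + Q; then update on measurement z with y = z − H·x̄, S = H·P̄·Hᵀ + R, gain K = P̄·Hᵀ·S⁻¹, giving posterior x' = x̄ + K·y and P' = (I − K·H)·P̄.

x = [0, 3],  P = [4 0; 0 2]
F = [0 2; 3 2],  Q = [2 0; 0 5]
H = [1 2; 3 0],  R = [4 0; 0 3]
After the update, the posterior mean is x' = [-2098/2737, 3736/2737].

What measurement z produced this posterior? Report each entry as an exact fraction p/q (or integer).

x̄ = F·x = [6, 6]
P̄ = F·P·Fᵀ + Q = [10 8; 8 49]
S = H·P̄·Hᵀ + R = [242 78; 78 93]
K = P̄·Hᵀ·S⁻¹ = [13/2737 872/2737; 1331/2737 -410/2737]
x' − x̄ = [-18520/2737, -12686/2737] = K·y
y = (KᵀK)⁻¹·Kᵀ·(x' − x̄) = [-16, -21]
z = y + H·x̄ = [-16, -21] + [18, 18] = [2, -3]

z = [2, -3]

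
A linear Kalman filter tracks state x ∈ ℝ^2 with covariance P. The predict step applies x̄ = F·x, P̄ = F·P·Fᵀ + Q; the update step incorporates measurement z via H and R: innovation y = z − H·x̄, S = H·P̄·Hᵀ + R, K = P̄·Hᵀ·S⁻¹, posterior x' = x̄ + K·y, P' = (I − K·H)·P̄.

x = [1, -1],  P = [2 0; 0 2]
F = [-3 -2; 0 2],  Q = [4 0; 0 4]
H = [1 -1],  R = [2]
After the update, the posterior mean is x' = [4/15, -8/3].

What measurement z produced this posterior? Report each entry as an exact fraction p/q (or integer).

z = [3]

x̄ = F·x = [-1, -2]
P̄ = F·P·Fᵀ + Q = [30 -8; -8 12]
S = H·P̄·Hᵀ + R = [60]
K = P̄·Hᵀ·S⁻¹ = [19/30; -1/3]
x' − x̄ = [19/15, -2/3] = K·y
y = (KᵀK)⁻¹·Kᵀ·(x' − x̄) = [2]
z = y + H·x̄ = [2] + [1] = [3]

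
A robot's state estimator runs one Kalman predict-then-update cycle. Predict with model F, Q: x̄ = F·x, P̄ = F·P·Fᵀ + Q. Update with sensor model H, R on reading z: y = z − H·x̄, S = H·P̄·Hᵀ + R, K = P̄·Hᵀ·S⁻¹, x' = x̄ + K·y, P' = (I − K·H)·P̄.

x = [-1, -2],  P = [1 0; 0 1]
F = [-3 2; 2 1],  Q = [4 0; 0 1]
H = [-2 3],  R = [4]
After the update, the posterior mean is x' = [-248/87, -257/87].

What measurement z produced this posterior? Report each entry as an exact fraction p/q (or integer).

z = [-3]

x̄ = F·x = [-1, -4]
P̄ = F·P·Fᵀ + Q = [17 -4; -4 6]
S = H·P̄·Hᵀ + R = [174]
K = P̄·Hᵀ·S⁻¹ = [-23/87; 13/87]
x' − x̄ = [-161/87, 91/87] = K·y
y = (KᵀK)⁻¹·Kᵀ·(x' − x̄) = [7]
z = y + H·x̄ = [7] + [-10] = [-3]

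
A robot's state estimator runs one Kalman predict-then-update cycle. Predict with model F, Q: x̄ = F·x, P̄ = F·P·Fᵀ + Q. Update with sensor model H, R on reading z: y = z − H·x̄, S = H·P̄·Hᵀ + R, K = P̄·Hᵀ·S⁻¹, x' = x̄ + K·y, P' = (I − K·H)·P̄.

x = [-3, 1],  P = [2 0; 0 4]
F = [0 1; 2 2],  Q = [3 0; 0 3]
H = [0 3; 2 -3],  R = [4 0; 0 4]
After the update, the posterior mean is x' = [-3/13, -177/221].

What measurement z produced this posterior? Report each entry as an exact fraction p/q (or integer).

z = [-3, 1]

x̄ = F·x = [1, -4]
P̄ = F·P·Fᵀ + Q = [7 8; 8 27]
S = H·P̄·Hᵀ + R = [247 -195; -195 179]
K = P̄·Hᵀ·S⁻¹ = [69/182 5/14; 456/1547 -5/119]
x' − x̄ = [-16/13, 707/221] = K·y
y = (KᵀK)⁻¹·Kᵀ·(x' − x̄) = [9, -13]
z = y + H·x̄ = [9, -13] + [-12, 14] = [-3, 1]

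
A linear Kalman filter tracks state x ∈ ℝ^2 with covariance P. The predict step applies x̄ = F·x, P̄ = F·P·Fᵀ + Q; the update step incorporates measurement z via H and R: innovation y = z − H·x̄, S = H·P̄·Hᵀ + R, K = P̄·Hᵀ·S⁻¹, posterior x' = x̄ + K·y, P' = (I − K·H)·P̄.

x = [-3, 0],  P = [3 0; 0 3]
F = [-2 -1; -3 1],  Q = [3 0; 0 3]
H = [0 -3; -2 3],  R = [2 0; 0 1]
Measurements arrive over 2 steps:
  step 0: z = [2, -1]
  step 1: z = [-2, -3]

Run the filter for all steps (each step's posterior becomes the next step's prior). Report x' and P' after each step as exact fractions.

step 0: x' = [-4173/13961, -7842/13961], P' = [9999/13961 4458/13961; 4458/13961 3018/13961]
step 1: x' = [25101933/10605173, 6511065/10605173], P' = [7195899/10605173 3213954/10605173; 3213954/10605173 2209824/10605173]

step 0: x̄ = F·x = [6, 9]
step 0: P̄ = F·P·Fᵀ + Q = [18 15; 15 33]
step 0: y = z − H·x̄ = [29, -16]
step 0: S = H·P̄·Hᵀ + R = [299 -207; -207 190]
step 0: K = P̄·Hᵀ·S⁻¹ = [-6687/13961 -288/607; -4527/13961 6/607]
step 0: x' = x̄ + K·y = [-4173/13961, -7842/13961]
step 0: P' = (I − K·H)·P̄ = [9999/13961 4458/13961; 4458/13961 3018/13961]
step 1: x̄ = F·x = [16188/13961, 4677/13961]
step 1: P̄ = F·P·Fᵀ + Q = [102729/13961 61434/13961; 61434/13961 108144/13961]
step 1: y = z − H·x̄ = [-13891/13961, -23538/13961]
step 1: S = H·P̄·Hᵀ + R = [1001218/13961 -604692/13961; -604692/13961 660965/13961]
step 1: K = P̄·Hᵀ·S⁻¹ = [-4820931/10605173 -4749936/10605173; -3314736/10605173 201564/10605173]
step 1: x' = x̄ + K·y = [25101933/10605173, 6511065/10605173]
step 1: P' = (I − K·H)·P̄ = [7195899/10605173 3213954/10605173; 3213954/10605173 2209824/10605173]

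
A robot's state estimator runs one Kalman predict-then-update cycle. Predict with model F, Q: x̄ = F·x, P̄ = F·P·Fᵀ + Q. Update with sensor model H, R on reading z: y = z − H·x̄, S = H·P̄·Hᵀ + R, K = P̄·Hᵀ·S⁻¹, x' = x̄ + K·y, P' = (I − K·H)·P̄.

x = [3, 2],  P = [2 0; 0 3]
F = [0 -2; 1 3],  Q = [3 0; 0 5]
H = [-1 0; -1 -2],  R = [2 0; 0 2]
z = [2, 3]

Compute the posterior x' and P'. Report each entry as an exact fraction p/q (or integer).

x' = [-19/12, -4/9]
P' = [43/26 -34/39; -34/39 110/117]

x̄ = F·x = [-4, 9]
P̄ = F·P·Fᵀ + Q = [15 -18; -18 34]
y = z − H·x̄ = [-2, 17]
S = H·P̄·Hᵀ + R = [17 -21; -21 81]
K = P̄·Hᵀ·S⁻¹ = [-43/52 7/156; 17/39 -59/117]
x' = x̄ + K·y = [-19/12, -4/9]
P' = (I − K·H)·P̄ = [43/26 -34/39; -34/39 110/117]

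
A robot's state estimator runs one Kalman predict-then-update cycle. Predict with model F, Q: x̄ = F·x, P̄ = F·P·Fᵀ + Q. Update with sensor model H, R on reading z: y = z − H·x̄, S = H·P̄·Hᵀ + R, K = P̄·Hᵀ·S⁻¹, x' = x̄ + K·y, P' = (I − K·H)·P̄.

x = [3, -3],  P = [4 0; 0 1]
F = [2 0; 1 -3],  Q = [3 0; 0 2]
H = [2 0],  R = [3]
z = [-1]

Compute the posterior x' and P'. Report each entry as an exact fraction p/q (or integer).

x' = [-20/79, 740/79]
P' = [57/79 24/79; 24/79 929/79]

x̄ = F·x = [6, 12]
P̄ = F·P·Fᵀ + Q = [19 8; 8 15]
y = z − H·x̄ = [-13]
S = H·P̄·Hᵀ + R = [79]
K = P̄·Hᵀ·S⁻¹ = [38/79; 16/79]
x' = x̄ + K·y = [-20/79, 740/79]
P' = (I − K·H)·P̄ = [57/79 24/79; 24/79 929/79]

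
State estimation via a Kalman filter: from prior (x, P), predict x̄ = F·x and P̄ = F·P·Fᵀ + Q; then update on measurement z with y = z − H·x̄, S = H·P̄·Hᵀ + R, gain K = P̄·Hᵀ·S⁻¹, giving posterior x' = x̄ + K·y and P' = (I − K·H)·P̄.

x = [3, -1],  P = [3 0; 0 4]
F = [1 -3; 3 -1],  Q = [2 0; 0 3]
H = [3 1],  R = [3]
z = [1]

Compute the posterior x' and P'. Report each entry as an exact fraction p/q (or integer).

x̄ = F·x = [6, 10]
P̄ = F·P·Fᵀ + Q = [41 21; 21 34]
y = z − H·x̄ = [-27]
S = H·P̄·Hᵀ + R = [532]
K = P̄·Hᵀ·S⁻¹ = [36/133; 97/532]
x' = x̄ + K·y = [-174/133, 2701/532]
P' = (I − K·H)·P̄ = [269/133 -699/133; -699/133 8679/532]

x' = [-174/133, 2701/532]
P' = [269/133 -699/133; -699/133 8679/532]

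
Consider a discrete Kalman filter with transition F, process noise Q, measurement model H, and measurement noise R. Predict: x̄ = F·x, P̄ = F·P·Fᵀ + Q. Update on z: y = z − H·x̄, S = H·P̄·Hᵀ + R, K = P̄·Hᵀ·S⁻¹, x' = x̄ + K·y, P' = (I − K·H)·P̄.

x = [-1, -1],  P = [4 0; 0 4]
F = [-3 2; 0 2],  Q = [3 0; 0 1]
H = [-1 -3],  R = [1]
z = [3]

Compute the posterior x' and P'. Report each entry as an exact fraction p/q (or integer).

x' = [511/305, -476/305]
P' = [6166/305 -2021/305; -2021/305 696/305]

x̄ = F·x = [1, -2]
P̄ = F·P·Fᵀ + Q = [55 16; 16 17]
y = z − H·x̄ = [-2]
S = H·P̄·Hᵀ + R = [305]
K = P̄·Hᵀ·S⁻¹ = [-103/305; -67/305]
x' = x̄ + K·y = [511/305, -476/305]
P' = (I − K·H)·P̄ = [6166/305 -2021/305; -2021/305 696/305]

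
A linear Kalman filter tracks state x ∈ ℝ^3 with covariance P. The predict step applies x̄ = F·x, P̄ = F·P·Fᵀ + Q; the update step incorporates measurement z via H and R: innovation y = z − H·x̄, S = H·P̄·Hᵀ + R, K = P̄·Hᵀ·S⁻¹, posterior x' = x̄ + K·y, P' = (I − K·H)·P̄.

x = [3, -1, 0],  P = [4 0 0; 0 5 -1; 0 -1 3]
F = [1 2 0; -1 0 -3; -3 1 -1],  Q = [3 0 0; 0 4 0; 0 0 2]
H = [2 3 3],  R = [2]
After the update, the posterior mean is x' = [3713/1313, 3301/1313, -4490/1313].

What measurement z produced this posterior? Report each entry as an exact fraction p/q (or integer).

x̄ = F·x = [1, -3, -10]
P̄ = F·P·Fᵀ + Q = [27 2 0; 2 35 24; 0 24 48]
S = H·P̄·Hᵀ + R = [1313]
K = P̄·Hᵀ·S⁻¹ = [60/1313; 181/1313; 216/1313]
x' − x̄ = [2400/1313, 7240/1313, 8640/1313] = K·y
y = (KᵀK)⁻¹·Kᵀ·(x' − x̄) = [40]
z = y + H·x̄ = [40] + [-37] = [3]

z = [3]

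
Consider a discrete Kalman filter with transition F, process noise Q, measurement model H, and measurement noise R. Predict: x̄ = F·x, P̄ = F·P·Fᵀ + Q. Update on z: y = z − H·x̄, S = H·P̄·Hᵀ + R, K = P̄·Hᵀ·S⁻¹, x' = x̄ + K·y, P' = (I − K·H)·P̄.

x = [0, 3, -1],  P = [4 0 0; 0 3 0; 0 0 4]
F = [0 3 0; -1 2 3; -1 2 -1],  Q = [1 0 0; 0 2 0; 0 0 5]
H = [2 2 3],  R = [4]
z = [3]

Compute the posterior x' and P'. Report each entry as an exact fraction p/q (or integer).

x' = [2553/965, -3657/965, 1757/965]
P' = [5704/965 -5406/965 -4/965; -5406/965 27774/965 -14704/965; -4/965 -14704/965 9964/965]

x̄ = F·x = [9, 3, 7]
P̄ = F·P·Fᵀ + Q = [28 18 18; 18 54 4; 18 4 25]
y = z − H·x̄ = [-42]
S = H·P̄·Hᵀ + R = [965]
K = P̄·Hᵀ·S⁻¹ = [146/965; 156/965; 119/965]
x' = x̄ + K·y = [2553/965, -3657/965, 1757/965]
P' = (I − K·H)·P̄ = [5704/965 -5406/965 -4/965; -5406/965 27774/965 -14704/965; -4/965 -14704/965 9964/965]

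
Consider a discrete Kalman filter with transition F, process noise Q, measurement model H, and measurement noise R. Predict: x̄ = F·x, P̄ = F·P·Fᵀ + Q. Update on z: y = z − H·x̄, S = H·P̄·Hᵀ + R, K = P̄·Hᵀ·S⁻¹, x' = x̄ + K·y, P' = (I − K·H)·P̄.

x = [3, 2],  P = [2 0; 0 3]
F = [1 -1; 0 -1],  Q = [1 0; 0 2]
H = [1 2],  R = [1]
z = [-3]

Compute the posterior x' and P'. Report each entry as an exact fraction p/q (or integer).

x' = [1, -2]
P' = [30/13 -1; -1 2/3]

x̄ = F·x = [1, -2]
P̄ = F·P·Fᵀ + Q = [6 3; 3 5]
y = z − H·x̄ = [0]
S = H·P̄·Hᵀ + R = [39]
K = P̄·Hᵀ·S⁻¹ = [4/13; 1/3]
x' = x̄ + K·y = [1, -2]
P' = (I − K·H)·P̄ = [30/13 -1; -1 2/3]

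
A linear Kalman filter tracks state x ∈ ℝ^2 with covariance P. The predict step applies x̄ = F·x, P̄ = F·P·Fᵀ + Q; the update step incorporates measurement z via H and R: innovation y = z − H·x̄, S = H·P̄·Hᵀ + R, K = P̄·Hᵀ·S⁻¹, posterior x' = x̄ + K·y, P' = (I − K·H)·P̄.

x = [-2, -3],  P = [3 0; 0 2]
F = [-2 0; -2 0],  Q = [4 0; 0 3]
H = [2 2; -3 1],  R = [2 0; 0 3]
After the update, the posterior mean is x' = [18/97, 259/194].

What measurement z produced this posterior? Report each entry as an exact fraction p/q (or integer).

z = [3, 1]

x̄ = F·x = [4, 4]
P̄ = F·P·Fᵀ + Q = [16 12; 12 15]
S = H·P̄·Hᵀ + R = [222 -114; -114 90]
K = P̄·Hᵀ·S⁻¹ = [13/97 -67/291; 137/388 83/388]
x' − x̄ = [-370/97, -517/194] = K·y
y = (KᵀK)⁻¹·Kᵀ·(x' − x̄) = [-13, 9]
z = y + H·x̄ = [-13, 9] + [16, -8] = [3, 1]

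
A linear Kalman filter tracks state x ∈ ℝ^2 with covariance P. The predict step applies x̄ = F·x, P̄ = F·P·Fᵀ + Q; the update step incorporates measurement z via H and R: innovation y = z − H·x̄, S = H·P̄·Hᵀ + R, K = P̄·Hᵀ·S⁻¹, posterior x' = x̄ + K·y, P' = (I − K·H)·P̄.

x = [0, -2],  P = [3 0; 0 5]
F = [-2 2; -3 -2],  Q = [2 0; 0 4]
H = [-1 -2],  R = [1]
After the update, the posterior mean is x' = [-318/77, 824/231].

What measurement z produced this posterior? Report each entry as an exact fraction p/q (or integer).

z = [-3]

x̄ = F·x = [-4, 4]
P̄ = F·P·Fᵀ + Q = [34 -2; -2 51]
S = H·P̄·Hᵀ + R = [231]
K = P̄·Hᵀ·S⁻¹ = [-10/77; -100/231]
x' − x̄ = [-10/77, -100/231] = K·y
y = (KᵀK)⁻¹·Kᵀ·(x' − x̄) = [1]
z = y + H·x̄ = [1] + [-4] = [-3]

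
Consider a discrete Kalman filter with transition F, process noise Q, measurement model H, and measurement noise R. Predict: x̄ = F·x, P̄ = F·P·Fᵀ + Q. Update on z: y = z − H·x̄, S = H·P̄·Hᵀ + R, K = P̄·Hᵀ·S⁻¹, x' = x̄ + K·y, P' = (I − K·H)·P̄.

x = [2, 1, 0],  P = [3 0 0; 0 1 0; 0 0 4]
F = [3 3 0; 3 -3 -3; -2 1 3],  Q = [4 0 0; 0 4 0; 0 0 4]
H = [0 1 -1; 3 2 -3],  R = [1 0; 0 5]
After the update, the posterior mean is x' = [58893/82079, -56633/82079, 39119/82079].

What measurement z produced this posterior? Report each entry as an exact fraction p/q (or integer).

x̄ = F·x = [9, 3, -3]
P̄ = F·P·Fᵀ + Q = [40 18 -15; 18 76 -57; -15 -57 53]
S = H·P̄·Hᵀ + R = [244 695; 695 2316]
K = P̄·Hᵀ·S⁻¹ = [-63267/82079 26109/82079; 46013/82079 -447/82079; -33750/82079 -1142/82079]
x' − x̄ = [-679818/82079, -302870/82079, 285356/82079] = K·y
y = (KᵀK)⁻¹·Kᵀ·(x' − x̄) = [-7, -43]
z = y + H·x̄ = [-7, -43] + [6, 42] = [-1, -1]

z = [-1, -1]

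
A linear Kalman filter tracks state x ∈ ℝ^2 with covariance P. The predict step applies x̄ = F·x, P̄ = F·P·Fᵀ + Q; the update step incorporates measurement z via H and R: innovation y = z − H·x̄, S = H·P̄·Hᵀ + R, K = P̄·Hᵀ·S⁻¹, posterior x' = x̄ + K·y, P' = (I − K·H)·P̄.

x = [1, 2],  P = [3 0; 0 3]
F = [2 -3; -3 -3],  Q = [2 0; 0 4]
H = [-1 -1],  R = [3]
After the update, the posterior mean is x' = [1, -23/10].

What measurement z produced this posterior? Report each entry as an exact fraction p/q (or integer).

x̄ = F·x = [-4, -9]
P̄ = F·P·Fᵀ + Q = [41 9; 9 58]
S = H·P̄·Hᵀ + R = [120]
K = P̄·Hᵀ·S⁻¹ = [-5/12; -67/120]
x' − x̄ = [5, 67/10] = K·y
y = (KᵀK)⁻¹·Kᵀ·(x' − x̄) = [-12]
z = y + H·x̄ = [-12] + [13] = [1]

z = [1]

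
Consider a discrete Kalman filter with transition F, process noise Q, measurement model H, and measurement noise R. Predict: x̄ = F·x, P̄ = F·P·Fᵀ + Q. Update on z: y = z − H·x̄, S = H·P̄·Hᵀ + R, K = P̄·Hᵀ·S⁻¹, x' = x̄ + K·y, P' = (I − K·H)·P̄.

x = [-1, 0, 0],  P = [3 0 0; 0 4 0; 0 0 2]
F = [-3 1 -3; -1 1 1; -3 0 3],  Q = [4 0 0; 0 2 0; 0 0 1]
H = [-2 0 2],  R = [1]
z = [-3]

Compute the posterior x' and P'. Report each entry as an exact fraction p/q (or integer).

x' = [1239/325, 277/325, 753/325]
P' = [9481/325 3683/325 9437/325; 3683/325 3319/325 3691/325; 9437/325 3691/325 9474/325]

x̄ = F·x = [3, 1, 3]
P̄ = F·P·Fᵀ + Q = [53 7 9; 7 11 15; 9 15 46]
y = z − H·x̄ = [-3]
S = H·P̄·Hᵀ + R = [325]
K = P̄·Hᵀ·S⁻¹ = [-88/325; 16/325; 74/325]
x' = x̄ + K·y = [1239/325, 277/325, 753/325]
P' = (I − K·H)·P̄ = [9481/325 3683/325 9437/325; 3683/325 3319/325 3691/325; 9437/325 3691/325 9474/325]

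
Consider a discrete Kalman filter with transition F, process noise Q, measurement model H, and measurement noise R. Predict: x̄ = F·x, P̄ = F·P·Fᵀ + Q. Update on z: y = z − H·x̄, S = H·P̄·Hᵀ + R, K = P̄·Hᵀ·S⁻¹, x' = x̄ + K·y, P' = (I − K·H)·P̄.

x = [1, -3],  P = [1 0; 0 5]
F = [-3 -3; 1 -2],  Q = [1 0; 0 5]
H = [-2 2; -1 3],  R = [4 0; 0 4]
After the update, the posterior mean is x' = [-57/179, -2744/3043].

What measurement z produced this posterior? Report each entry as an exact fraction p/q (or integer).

x̄ = F·x = [6, 7]
P̄ = F·P·Fᵀ + Q = [55 27; 27 26]
S = H·P̄·Hᵀ + R = [112 50; 50 131]
K = P̄·Hᵀ·S⁻¹ = [-127/179 84/179; -703/3043 1453/3043]
x' − x̄ = [-1131/179, -24045/3043] = K·y
y = (KᵀK)⁻¹·Kᵀ·(x' − x̄) = [-3, -18]
z = y + H·x̄ = [-3, -18] + [2, 15] = [-1, -3]

z = [-1, -3]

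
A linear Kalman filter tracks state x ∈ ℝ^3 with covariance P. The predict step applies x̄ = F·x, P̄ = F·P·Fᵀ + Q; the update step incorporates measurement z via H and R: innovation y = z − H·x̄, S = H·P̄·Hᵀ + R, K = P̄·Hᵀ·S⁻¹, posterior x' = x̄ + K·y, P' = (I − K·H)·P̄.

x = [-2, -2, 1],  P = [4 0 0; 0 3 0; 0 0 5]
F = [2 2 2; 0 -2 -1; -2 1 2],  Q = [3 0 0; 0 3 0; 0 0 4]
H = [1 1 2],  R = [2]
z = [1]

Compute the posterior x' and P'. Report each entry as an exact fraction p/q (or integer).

x̄ = F·x = [-6, 3, 4]
P̄ = F·P·Fᵀ + Q = [51 -22 10; -22 20 -16; 10 -16 43]
y = z − H·x̄ = [-4]
S = H·P̄·Hᵀ + R = [177]
K = P̄·Hᵀ·S⁻¹ = [49/177; -34/177; 80/177]
x' = x̄ + K·y = [-1258/177, 667/177, 388/177]
P' = (I − K·H)·P̄ = [6626/177 -2228/177 -2150/177; -2228/177 2384/177 -112/177; -2150/177 -112/177 1211/177]

x' = [-1258/177, 667/177, 388/177]
P' = [6626/177 -2228/177 -2150/177; -2228/177 2384/177 -112/177; -2150/177 -112/177 1211/177]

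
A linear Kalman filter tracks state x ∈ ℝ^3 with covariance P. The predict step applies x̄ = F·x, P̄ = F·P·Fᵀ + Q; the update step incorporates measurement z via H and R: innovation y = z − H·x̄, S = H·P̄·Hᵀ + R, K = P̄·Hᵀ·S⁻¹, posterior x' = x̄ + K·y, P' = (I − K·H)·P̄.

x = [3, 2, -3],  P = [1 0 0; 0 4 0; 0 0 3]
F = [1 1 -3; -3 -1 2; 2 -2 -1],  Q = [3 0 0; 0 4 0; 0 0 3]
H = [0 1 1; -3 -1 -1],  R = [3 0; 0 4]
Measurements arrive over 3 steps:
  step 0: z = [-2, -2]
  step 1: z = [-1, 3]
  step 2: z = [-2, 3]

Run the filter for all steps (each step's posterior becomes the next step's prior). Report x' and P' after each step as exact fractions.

step 0: x' = [18540/11339, -87063/11339, 58961/11339], P' = [8547/11339 -7600/11339 -3113/11339; -7600/11339 105081/11339 -90381/11339; -3113/11339 -90381/11339 107592/11339]
step 1: x' = [-294058021/333569721, -1148978455/333569721, 1119311719/333569721], P' = [256884145/333569721 -204441974/333569721 -118588549/333569721; -204441974/333569721 2868041848/333569721 -2525312230/333569721; -118588549/333569721 -2525312230/333569721 3116236609/333569721]
step 2: x' = [-4320874897420/9370855454419, 17494291432214/9370855454419, -31879840935463/9370855454419], P' = [7211647314811/9370855454419 -5775462162590/9370855454419 -3279283405387/9370855454419; -5775462162590/9370855454419 81365305643659/9370855454419 -71726255103745/9370855454419; -3279283405387/9370855454419 -71726255103745/9370855454419 88247336464390/9370855454419]

step 0: x̄ = F·x = [14, -17, 5]
step 0: P̄ = F·P·Fᵀ + Q = [35 -25 3; -25 29 -4; 3 -4 26]
step 0: y = z − H·x̄ = [10, 28]
step 0: S = H·P̄·Hᵀ + R = [50 19; 19 234]
step 0: K = P̄·Hᵀ·S⁻¹ = [-3571/11339 -3732/11339; 4900/11339 2025/11339; 5737/11339 -1968/11339]
step 0: x' = x̄ + K·y = [18540/11339, -87063/11339, 58961/11339]
step 0: P' = (I − K·H)·P̄ = [8547/11339 -7600/11339 -3113/11339; -7600/11339 105081/11339 -90381/11339; -3113/11339 -90381/11339 107592/11339]
step 1: x̄ = F·x = [-245406/11339, 149365/11339, 152245/11339]
step 1: P̄ = F·P·Fᵀ + Q = [1661737/11339 -1232022/11339 -300406/11339; -1232022/11339 1011008/11339 162648/11339; -300406/11339 162648/11339 307849/11339]
step 1: y = z − H·x̄ = [-312949/11339, -17417/493]
step 1: S = H·P̄·Hᵀ + R = [1678170/11339 128397/493; 128397/493 323938/493]
step 1: K = P̄·Hᵀ·S⁻¹ = [-107676841/333569721 -37301826/111189907; 114243206/333569721 22549692/111189907; 196974793/333569721 -19596561/111189907]
step 1: x' = x̄ + K·y = [-294058021/333569721, -1148978455/333569721, 1119311719/333569721]
step 1: P' = (I − K·H)·P̄ = [256884145/333569721 -204441974/333569721 -118588549/333569721; -204441974/333569721 2868041848/333569721 -2525312230/333569721; -118588549/333569721 -2525312230/333569721 3116236609/333569721]
step 2: x̄ = F·x = [-4800971633/333569721, 1423258652/111189907, 590529149/333569721]
step 2: P̄ = F·P·Fᵀ + Q = [47626285363/333569721 -11816460410/111189907 -7670046886/333569721; -11816460410/111189907 9758961379/111189907 1296784853/111189907; -7670046886/333569721 1296784853/111189907 8625290812/333569721]
step 2: y = z − H·x̄ = [-5527444547/333569721, -8541900631/333569721]
step 2: S = H·P̄·Hᵀ + R = [46683593230/333569721 83675400281/333569721; 83675400281/333569721 216937162522/333569721]
step 2: K = P̄·Hᵀ·S⁻¹ = [-3018248522659/9370855454419 -3145049094114/9370855454419; 3213016846638/9370855454419 1921833986964/9370855454419; 5507027120215/9370855454419 -1670807786121/9370855454419]
step 2: x' = x̄ + K·y = [-4320874897420/9370855454419, 17494291432214/9370855454419, -31879840935463/9370855454419]
step 2: P' = (I − K·H)·P̄ = [7211647314811/9370855454419 -5775462162590/9370855454419 -3279283405387/9370855454419; -5775462162590/9370855454419 81365305643659/9370855454419 -71726255103745/9370855454419; -3279283405387/9370855454419 -71726255103745/9370855454419 88247336464390/9370855454419]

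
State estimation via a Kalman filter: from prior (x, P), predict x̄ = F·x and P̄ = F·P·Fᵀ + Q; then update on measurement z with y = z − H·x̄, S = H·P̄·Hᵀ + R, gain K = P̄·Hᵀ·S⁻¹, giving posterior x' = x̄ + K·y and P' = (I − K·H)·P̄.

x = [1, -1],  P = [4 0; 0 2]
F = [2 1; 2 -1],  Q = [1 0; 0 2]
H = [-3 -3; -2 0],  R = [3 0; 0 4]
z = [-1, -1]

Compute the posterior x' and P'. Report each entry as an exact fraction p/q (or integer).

x̄ = F·x = [1, 3]
P̄ = F·P·Fᵀ + Q = [19 14; 14 20]
y = z − H·x̄ = [11, 1]
S = H·P̄·Hᵀ + R = [606 198; 198 80]
K = P̄·Hᵀ·S⁻¹ = [-33/773 -571/1546; -218/773 269/773]
x' = x̄ + K·y = [249/1546, 190/773]
P' = (I − K·H)·P̄ = [571/773 -538/773; -538/773 756/773]

x' = [249/1546, 190/773]
P' = [571/773 -538/773; -538/773 756/773]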